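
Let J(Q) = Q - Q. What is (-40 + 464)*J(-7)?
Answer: 0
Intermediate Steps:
J(Q) = 0
(-40 + 464)*J(-7) = (-40 + 464)*0 = 424*0 = 0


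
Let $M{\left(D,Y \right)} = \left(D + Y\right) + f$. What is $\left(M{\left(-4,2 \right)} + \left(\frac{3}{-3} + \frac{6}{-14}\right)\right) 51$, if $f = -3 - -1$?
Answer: $- \frac{1938}{7} \approx -276.86$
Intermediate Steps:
$f = -2$ ($f = -3 + 1 = -2$)
$M{\left(D,Y \right)} = -2 + D + Y$ ($M{\left(D,Y \right)} = \left(D + Y\right) - 2 = -2 + D + Y$)
$\left(M{\left(-4,2 \right)} + \left(\frac{3}{-3} + \frac{6}{-14}\right)\right) 51 = \left(\left(-2 - 4 + 2\right) + \left(\frac{3}{-3} + \frac{6}{-14}\right)\right) 51 = \left(-4 + \left(3 \left(- \frac{1}{3}\right) + 6 \left(- \frac{1}{14}\right)\right)\right) 51 = \left(-4 - \frac{10}{7}\right) 51 = \left(- \frac{38}{7}\right) 51 = - \frac{1938}{7}$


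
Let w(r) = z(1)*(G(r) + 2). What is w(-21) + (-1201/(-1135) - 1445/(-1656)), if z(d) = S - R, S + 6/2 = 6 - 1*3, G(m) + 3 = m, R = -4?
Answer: -161772349/1879560 ≈ -86.069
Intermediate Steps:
G(m) = -3 + m
S = 0 (S = -3 + (6 - 1*3) = -3 + (6 - 3) = -3 + 3 = 0)
z(d) = 4 (z(d) = 0 - 1*(-4) = 0 + 4 = 4)
w(r) = -4 + 4*r (w(r) = 4*((-3 + r) + 2) = 4*(-1 + r) = -4 + 4*r)
w(-21) + (-1201/(-1135) - 1445/(-1656)) = (-4 + 4*(-21)) + (-1201/(-1135) - 1445/(-1656)) = (-4 - 84) + (-1201*(-1/1135) - 1445*(-1/1656)) = -88 + (1201/1135 + 1445/1656) = -88 + 3628931/1879560 = -161772349/1879560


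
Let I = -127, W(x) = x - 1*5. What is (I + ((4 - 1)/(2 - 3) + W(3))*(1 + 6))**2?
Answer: 26244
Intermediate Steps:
W(x) = -5 + x (W(x) = x - 5 = -5 + x)
(I + ((4 - 1)/(2 - 3) + W(3))*(1 + 6))**2 = (-127 + ((4 - 1)/(2 - 3) + (-5 + 3))*(1 + 6))**2 = (-127 + (3/(-1) - 2)*7)**2 = (-127 + (3*(-1) - 2)*7)**2 = (-127 + (-3 - 2)*7)**2 = (-127 - 5*7)**2 = (-127 - 35)**2 = (-162)**2 = 26244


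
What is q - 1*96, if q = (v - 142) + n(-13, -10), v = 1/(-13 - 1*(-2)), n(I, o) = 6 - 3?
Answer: -2586/11 ≈ -235.09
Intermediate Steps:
n(I, o) = 3
v = -1/11 (v = 1/(-13 + 2) = 1/(-11) = -1/11 ≈ -0.090909)
q = -1530/11 (q = (-1/11 - 142) + 3 = -1563/11 + 3 = -1530/11 ≈ -139.09)
q - 1*96 = -1530/11 - 1*96 = -1530/11 - 96 = -2586/11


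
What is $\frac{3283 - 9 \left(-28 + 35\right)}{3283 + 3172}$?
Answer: $\frac{644}{1291} \approx 0.49884$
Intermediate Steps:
$\frac{3283 - 9 \left(-28 + 35\right)}{3283 + 3172} = \frac{3283 - 63}{6455} = \left(3283 - 63\right) \frac{1}{6455} = 3220 \cdot \frac{1}{6455} = \frac{644}{1291}$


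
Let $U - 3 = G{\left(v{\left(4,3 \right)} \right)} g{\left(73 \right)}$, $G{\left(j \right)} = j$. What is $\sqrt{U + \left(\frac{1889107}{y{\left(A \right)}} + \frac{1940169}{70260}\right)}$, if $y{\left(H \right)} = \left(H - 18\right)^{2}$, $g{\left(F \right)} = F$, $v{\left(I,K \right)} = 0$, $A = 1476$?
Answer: $\frac{\sqrt{573928886437435}}{4268295} \approx 5.6127$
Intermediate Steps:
$y{\left(H \right)} = \left(-18 + H\right)^{2}$
$U = 3$ ($U = 3 + 0 \cdot 73 = 3 + 0 = 3$)
$\sqrt{U + \left(\frac{1889107}{y{\left(A \right)}} + \frac{1940169}{70260}\right)} = \sqrt{3 + \left(\frac{1889107}{\left(-18 + 1476\right)^{2}} + \frac{1940169}{70260}\right)} = \sqrt{3 + \left(\frac{1889107}{1458^{2}} + 1940169 \cdot \frac{1}{70260}\right)} = \sqrt{3 + \left(\frac{1889107}{2125764} + \frac{646723}{23420}\right)} = \sqrt{3 + \frac{88688959832}{3111587055}} = \sqrt{\frac{98023720997}{3111587055}} = \frac{\sqrt{573928886437435}}{4268295}$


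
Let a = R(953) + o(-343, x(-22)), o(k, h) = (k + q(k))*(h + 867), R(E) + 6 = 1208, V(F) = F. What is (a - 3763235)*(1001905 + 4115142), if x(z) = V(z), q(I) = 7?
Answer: -20703331660791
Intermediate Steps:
R(E) = 1202 (R(E) = -6 + 1208 = 1202)
x(z) = z
o(k, h) = (7 + k)*(867 + h) (o(k, h) = (k + 7)*(h + 867) = (7 + k)*(867 + h))
a = -282718 (a = 1202 + (6069 + 7*(-22) + 867*(-343) - 22*(-343)) = 1202 + (6069 - 154 - 297381 + 7546) = 1202 - 283920 = -282718)
(a - 3763235)*(1001905 + 4115142) = (-282718 - 3763235)*(1001905 + 4115142) = -4045953*5117047 = -20703331660791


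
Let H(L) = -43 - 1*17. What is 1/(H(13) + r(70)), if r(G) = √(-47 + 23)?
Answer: -5/302 - I*√6/1812 ≈ -0.016556 - 0.0013518*I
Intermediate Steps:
r(G) = 2*I*√6 (r(G) = √(-24) = 2*I*√6)
H(L) = -60 (H(L) = -43 - 17 = -60)
1/(H(13) + r(70)) = 1/(-60 + 2*I*√6)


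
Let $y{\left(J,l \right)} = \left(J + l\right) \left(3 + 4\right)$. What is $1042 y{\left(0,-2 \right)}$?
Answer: $-14588$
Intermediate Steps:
$y{\left(J,l \right)} = 7 J + 7 l$ ($y{\left(J,l \right)} = \left(J + l\right) 7 = 7 J + 7 l$)
$1042 y{\left(0,-2 \right)} = 1042 \left(7 \cdot 0 + 7 \left(-2\right)\right) = 1042 \left(0 - 14\right) = 1042 \left(-14\right) = -14588$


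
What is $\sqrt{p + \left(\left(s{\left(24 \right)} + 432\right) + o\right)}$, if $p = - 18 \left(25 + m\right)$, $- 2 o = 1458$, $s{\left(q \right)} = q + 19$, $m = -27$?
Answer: $i \sqrt{218} \approx 14.765 i$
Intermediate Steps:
$s{\left(q \right)} = 19 + q$
$o = -729$ ($o = \left(- \frac{1}{2}\right) 1458 = -729$)
$p = 36$ ($p = - 18 \left(25 - 27\right) = \left(-18\right) \left(-2\right) = 36$)
$\sqrt{p + \left(\left(s{\left(24 \right)} + 432\right) + o\right)} = \sqrt{36 + \left(\left(\left(19 + 24\right) + 432\right) - 729\right)} = \sqrt{36 + \left(\left(43 + 432\right) - 729\right)} = \sqrt{36 + \left(475 - 729\right)} = \sqrt{36 - 254} = \sqrt{-218} = i \sqrt{218}$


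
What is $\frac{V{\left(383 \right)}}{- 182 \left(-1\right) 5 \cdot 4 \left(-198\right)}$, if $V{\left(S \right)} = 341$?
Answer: $- \frac{31}{65520} \approx -0.00047314$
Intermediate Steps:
$\frac{V{\left(383 \right)}}{- 182 \left(-1\right) 5 \cdot 4 \left(-198\right)} = \frac{341}{- 182 \left(-1\right) 5 \cdot 4 \left(-198\right)} = \frac{341}{- 182 \left(\left(-5\right) 4\right) \left(-198\right)} = \frac{341}{\left(-182\right) \left(-20\right) \left(-198\right)} = \frac{341}{3640 \left(-198\right)} = \frac{341}{-720720} = 341 \left(- \frac{1}{720720}\right) = - \frac{31}{65520}$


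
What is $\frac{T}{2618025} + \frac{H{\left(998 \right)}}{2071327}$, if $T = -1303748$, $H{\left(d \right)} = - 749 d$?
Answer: $- \frac{4657467357146}{5422785869175} \approx -0.85887$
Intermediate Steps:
$\frac{T}{2618025} + \frac{H{\left(998 \right)}}{2071327} = - \frac{1303748}{2618025} + \frac{\left(-749\right) 998}{2071327} = \left(-1303748\right) \frac{1}{2618025} - \frac{747502}{2071327} = - \frac{1303748}{2618025} - \frac{747502}{2071327} = - \frac{4657467357146}{5422785869175}$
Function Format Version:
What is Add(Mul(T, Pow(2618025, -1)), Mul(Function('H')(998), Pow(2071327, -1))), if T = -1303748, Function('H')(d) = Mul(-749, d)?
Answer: Rational(-4657467357146, 5422785869175) ≈ -0.85887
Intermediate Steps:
Add(Mul(T, Pow(2618025, -1)), Mul(Function('H')(998), Pow(2071327, -1))) = Add(Mul(-1303748, Pow(2618025, -1)), Mul(Mul(-749, 998), Pow(2071327, -1))) = Add(Mul(-1303748, Rational(1, 2618025)), Mul(-747502, Rational(1, 2071327))) = Add(Rational(-1303748, 2618025), Rational(-747502, 2071327)) = Rational(-4657467357146, 5422785869175)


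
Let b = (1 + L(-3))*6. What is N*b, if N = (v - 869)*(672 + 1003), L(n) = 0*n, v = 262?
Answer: -6100350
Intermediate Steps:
L(n) = 0
N = -1016725 (N = (262 - 869)*(672 + 1003) = -607*1675 = -1016725)
b = 6 (b = (1 + 0)*6 = 1*6 = 6)
N*b = -1016725*6 = -6100350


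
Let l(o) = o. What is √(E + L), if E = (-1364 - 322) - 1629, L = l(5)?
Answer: I*√3310 ≈ 57.533*I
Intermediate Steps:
L = 5
E = -3315 (E = -1686 - 1629 = -3315)
√(E + L) = √(-3315 + 5) = √(-3310) = I*√3310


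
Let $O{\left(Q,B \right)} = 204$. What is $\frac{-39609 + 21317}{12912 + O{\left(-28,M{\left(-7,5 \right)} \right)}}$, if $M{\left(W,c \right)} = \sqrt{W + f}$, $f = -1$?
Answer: $- \frac{4573}{3279} \approx -1.3946$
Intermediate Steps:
$M{\left(W,c \right)} = \sqrt{-1 + W}$ ($M{\left(W,c \right)} = \sqrt{W - 1} = \sqrt{-1 + W}$)
$\frac{-39609 + 21317}{12912 + O{\left(-28,M{\left(-7,5 \right)} \right)}} = \frac{-39609 + 21317}{12912 + 204} = - \frac{18292}{13116} = \left(-18292\right) \frac{1}{13116} = - \frac{4573}{3279}$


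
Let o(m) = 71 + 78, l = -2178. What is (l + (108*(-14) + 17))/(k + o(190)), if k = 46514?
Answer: -3673/46663 ≈ -0.078713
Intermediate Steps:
o(m) = 149
(l + (108*(-14) + 17))/(k + o(190)) = (-2178 + (108*(-14) + 17))/(46514 + 149) = (-2178 + (-1512 + 17))/46663 = (-2178 - 1495)*(1/46663) = -3673*1/46663 = -3673/46663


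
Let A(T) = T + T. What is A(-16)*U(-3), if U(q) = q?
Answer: 96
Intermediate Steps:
A(T) = 2*T
A(-16)*U(-3) = (2*(-16))*(-3) = -32*(-3) = 96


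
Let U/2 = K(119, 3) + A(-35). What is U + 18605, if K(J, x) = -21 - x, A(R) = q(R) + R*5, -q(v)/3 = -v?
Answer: 17997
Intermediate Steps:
q(v) = 3*v (q(v) = -(-3)*v = 3*v)
A(R) = 8*R (A(R) = 3*R + R*5 = 3*R + 5*R = 8*R)
U = -608 (U = 2*((-21 - 1*3) + 8*(-35)) = 2*((-21 - 3) - 280) = 2*(-24 - 280) = 2*(-304) = -608)
U + 18605 = -608 + 18605 = 17997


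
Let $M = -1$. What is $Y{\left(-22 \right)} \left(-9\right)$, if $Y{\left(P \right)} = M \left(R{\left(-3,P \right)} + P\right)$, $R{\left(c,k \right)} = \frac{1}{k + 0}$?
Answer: $- \frac{4365}{22} \approx -198.41$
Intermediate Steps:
$R{\left(c,k \right)} = \frac{1}{k}$
$Y{\left(P \right)} = - P - \frac{1}{P}$ ($Y{\left(P \right)} = - (\frac{1}{P} + P) = - (P + \frac{1}{P}) = - P - \frac{1}{P}$)
$Y{\left(-22 \right)} \left(-9\right) = \left(\left(-1\right) \left(-22\right) - \frac{1}{-22}\right) \left(-9\right) = \left(22 - - \frac{1}{22}\right) \left(-9\right) = \left(22 + \frac{1}{22}\right) \left(-9\right) = \frac{485}{22} \left(-9\right) = - \frac{4365}{22}$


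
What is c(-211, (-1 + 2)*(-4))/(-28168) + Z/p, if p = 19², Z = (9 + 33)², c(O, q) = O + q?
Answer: 49765967/10168648 ≈ 4.8941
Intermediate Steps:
Z = 1764 (Z = 42² = 1764)
p = 361
c(-211, (-1 + 2)*(-4))/(-28168) + Z/p = (-211 + (-1 + 2)*(-4))/(-28168) + 1764/361 = (-211 + 1*(-4))*(-1/28168) + 1764*(1/361) = (-211 - 4)*(-1/28168) + 1764/361 = -215*(-1/28168) + 1764/361 = 215/28168 + 1764/361 = 49765967/10168648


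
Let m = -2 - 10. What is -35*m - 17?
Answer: 403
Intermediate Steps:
m = -12
-35*m - 17 = -35*(-12) - 17 = 420 - 17 = 403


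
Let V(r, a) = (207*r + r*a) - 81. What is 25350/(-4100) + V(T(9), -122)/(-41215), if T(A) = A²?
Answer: -21453933/3379630 ≈ -6.3480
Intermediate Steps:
V(r, a) = -81 + 207*r + a*r (V(r, a) = (207*r + a*r) - 81 = -81 + 207*r + a*r)
25350/(-4100) + V(T(9), -122)/(-41215) = 25350/(-4100) + (-81 + 207*9² - 122*9²)/(-41215) = 25350*(-1/4100) + (-81 + 207*81 - 122*81)*(-1/41215) = -507/82 + (-81 + 16767 - 9882)*(-1/41215) = -507/82 + 6804*(-1/41215) = -507/82 - 6804/41215 = -21453933/3379630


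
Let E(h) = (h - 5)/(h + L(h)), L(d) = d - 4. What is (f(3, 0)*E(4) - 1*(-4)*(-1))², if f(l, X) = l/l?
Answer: 289/16 ≈ 18.063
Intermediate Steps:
f(l, X) = 1
L(d) = -4 + d
E(h) = (-5 + h)/(-4 + 2*h) (E(h) = (h - 5)/(h + (-4 + h)) = (-5 + h)/(-4 + 2*h))
(f(3, 0)*E(4) - 1*(-4)*(-1))² = (1*((-5 + 4)/(2*(-2 + 4))) - 1*(-4)*(-1))² = (1*((½)*(-1)/2) + 4*(-1))² = (1*((½)*(½)*(-1)) - 4)² = (1*(-¼) - 4)² = (-¼ - 4)² = (-17/4)² = 289/16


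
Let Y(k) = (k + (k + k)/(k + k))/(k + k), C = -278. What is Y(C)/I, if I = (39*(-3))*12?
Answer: -277/780624 ≈ -0.00035484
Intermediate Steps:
I = -1404 (I = -117*12 = -1404)
Y(k) = (1 + k)/(2*k) (Y(k) = (k + (2*k)/((2*k)))/((2*k)) = (k + (2*k)*(1/(2*k)))*(1/(2*k)) = (k + 1)*(1/(2*k)) = (1 + k)*(1/(2*k)) = (1 + k)/(2*k))
Y(C)/I = ((1/2)*(1 - 278)/(-278))/(-1404) = ((1/2)*(-1/278)*(-277))*(-1/1404) = (277/556)*(-1/1404) = -277/780624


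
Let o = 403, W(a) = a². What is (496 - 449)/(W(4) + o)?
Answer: 47/419 ≈ 0.11217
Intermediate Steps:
(496 - 449)/(W(4) + o) = (496 - 449)/(4² + 403) = 47/(16 + 403) = 47/419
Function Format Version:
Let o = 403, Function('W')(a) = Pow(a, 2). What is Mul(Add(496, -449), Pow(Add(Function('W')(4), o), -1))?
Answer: Rational(47, 419) ≈ 0.11217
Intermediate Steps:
Mul(Add(496, -449), Pow(Add(Function('W')(4), o), -1)) = Mul(Add(496, -449), Pow(Add(Pow(4, 2), 403), -1)) = Mul(47, Pow(Add(16, 403), -1)) = Mul(47, Pow(419, -1)) = Mul(47, Rational(1, 419)) = Rational(47, 419)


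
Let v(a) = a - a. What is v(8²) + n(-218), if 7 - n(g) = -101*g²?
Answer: 4799931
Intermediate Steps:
n(g) = 7 + 101*g² (n(g) = 7 - (-101)*g² = 7 + 101*g²)
v(a) = 0
v(8²) + n(-218) = 0 + (7 + 101*(-218)²) = 0 + (7 + 101*47524) = 0 + (7 + 4799924) = 0 + 4799931 = 4799931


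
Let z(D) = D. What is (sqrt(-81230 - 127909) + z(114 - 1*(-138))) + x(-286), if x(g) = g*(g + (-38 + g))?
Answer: 174712 + I*sqrt(209139) ≈ 1.7471e+5 + 457.32*I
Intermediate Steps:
x(g) = g*(-38 + 2*g)
(sqrt(-81230 - 127909) + z(114 - 1*(-138))) + x(-286) = (sqrt(-81230 - 127909) + (114 - 1*(-138))) + 2*(-286)*(-19 - 286) = (sqrt(-209139) + (114 + 138)) + 2*(-286)*(-305) = (I*sqrt(209139) + 252) + 174460 = (252 + I*sqrt(209139)) + 174460 = 174712 + I*sqrt(209139)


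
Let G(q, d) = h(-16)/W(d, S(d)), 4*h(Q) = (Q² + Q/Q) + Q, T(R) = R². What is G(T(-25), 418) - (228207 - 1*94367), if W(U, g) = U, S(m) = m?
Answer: -223780239/1672 ≈ -1.3384e+5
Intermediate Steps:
h(Q) = ¼ + Q/4 + Q²/4 (h(Q) = ((Q² + Q/Q) + Q)/4 = ((Q² + 1) + Q)/4 = ((1 + Q²) + Q)/4 = (1 + Q + Q²)/4 = ¼ + Q/4 + Q²/4)
G(q, d) = 241/(4*d) (G(q, d) = (¼ + (¼)*(-16) + (¼)*(-16)²)/d = (¼ - 4 + (¼)*256)/d = (¼ - 4 + 64)/d = 241/(4*d))
G(T(-25), 418) - (228207 - 1*94367) = (241/4)/418 - (228207 - 1*94367) = (241/4)*(1/418) - (228207 - 94367) = 241/1672 - 1*133840 = 241/1672 - 133840 = -223780239/1672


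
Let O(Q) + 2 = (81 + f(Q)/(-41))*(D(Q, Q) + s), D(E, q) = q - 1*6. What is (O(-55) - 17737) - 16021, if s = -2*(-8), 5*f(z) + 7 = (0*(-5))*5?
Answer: -1533668/41 ≈ -37407.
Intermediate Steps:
f(z) = -7/5 (f(z) = -7/5 + ((0*(-5))*5)/5 = -7/5 + (0*5)/5 = -7/5 + (⅕)*0 = -7/5 + 0 = -7/5)
s = 16
D(E, q) = -6 + q (D(E, q) = q - 6 = -6 + q)
O(Q) = 33142/41 + 16612*Q/205 (O(Q) = -2 + (81 - 7/5/(-41))*((-6 + Q) + 16) = -2 + (81 - 7/5*(-1/41))*(10 + Q) = -2 + (81 + 7/205)*(10 + Q) = -2 + 16612*(10 + Q)/205 = -2 + (33224/41 + 16612*Q/205) = 33142/41 + 16612*Q/205)
(O(-55) - 17737) - 16021 = ((33142/41 + (16612/205)*(-55)) - 17737) - 16021 = ((33142/41 - 182732/41) - 17737) - 16021 = (-149590/41 - 17737) - 16021 = -876807/41 - 16021 = -1533668/41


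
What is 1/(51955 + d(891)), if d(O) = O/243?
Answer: 3/155876 ≈ 1.9246e-5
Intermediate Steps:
d(O) = O/243 (d(O) = O*(1/243) = O/243)
1/(51955 + d(891)) = 1/(51955 + (1/243)*891) = 1/(51955 + 11/3) = 1/(155876/3) = 3/155876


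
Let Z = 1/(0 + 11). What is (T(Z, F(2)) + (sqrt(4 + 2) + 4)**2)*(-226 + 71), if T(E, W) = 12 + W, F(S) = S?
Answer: -5580 - 1240*sqrt(6) ≈ -8617.4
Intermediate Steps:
Z = 1/11 ≈ 0.090909
(T(Z, F(2)) + (sqrt(4 + 2) + 4)**2)*(-226 + 71) = ((12 + 2) + (sqrt(4 + 2) + 4)**2)*(-226 + 71) = (14 + (sqrt(6) + 4)**2)*(-155) = (14 + (4 + sqrt(6))**2)*(-155) = -2170 - 155*(4 + sqrt(6))**2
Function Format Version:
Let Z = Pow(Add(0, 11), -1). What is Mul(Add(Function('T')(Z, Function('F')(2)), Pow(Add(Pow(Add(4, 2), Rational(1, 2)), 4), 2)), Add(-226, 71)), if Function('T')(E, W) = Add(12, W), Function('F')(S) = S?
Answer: Add(-5580, Mul(-1240, Pow(6, Rational(1, 2)))) ≈ -8617.4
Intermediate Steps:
Z = Rational(1, 11) (Z = Pow(11, -1) = Rational(1, 11) ≈ 0.090909)
Mul(Add(Function('T')(Z, Function('F')(2)), Pow(Add(Pow(Add(4, 2), Rational(1, 2)), 4), 2)), Add(-226, 71)) = Mul(Add(Add(12, 2), Pow(Add(Pow(Add(4, 2), Rational(1, 2)), 4), 2)), Add(-226, 71)) = Mul(Add(14, Pow(Add(Pow(6, Rational(1, 2)), 4), 2)), -155) = Mul(Add(14, Pow(Add(4, Pow(6, Rational(1, 2))), 2)), -155) = Add(-2170, Mul(-155, Pow(Add(4, Pow(6, Rational(1, 2))), 2)))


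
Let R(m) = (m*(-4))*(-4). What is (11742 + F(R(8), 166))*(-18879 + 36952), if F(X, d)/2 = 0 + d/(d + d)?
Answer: 212231239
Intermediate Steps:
R(m) = 16*m (R(m) = -4*m*(-4) = 16*m)
F(X, d) = 1 (F(X, d) = 2*(0 + d/(d + d)) = 2*(0 + d/((2*d))) = 2*(0 + (1/(2*d))*d) = 2*(0 + ½) = 2*(½) = 1)
(11742 + F(R(8), 166))*(-18879 + 36952) = (11742 + 1)*(-18879 + 36952) = 11743*18073 = 212231239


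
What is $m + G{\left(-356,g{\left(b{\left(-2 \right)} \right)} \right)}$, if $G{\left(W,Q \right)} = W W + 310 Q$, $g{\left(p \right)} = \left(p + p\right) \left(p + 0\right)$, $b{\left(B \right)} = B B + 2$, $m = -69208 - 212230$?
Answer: $-132382$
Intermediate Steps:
$m = -281438$
$b{\left(B \right)} = 2 + B^{2}$ ($b{\left(B \right)} = B^{2} + 2 = 2 + B^{2}$)
$g{\left(p \right)} = 2 p^{2}$ ($g{\left(p \right)} = 2 p p = 2 p^{2}$)
$G{\left(W,Q \right)} = W^{2} + 310 Q$
$m + G{\left(-356,g{\left(b{\left(-2 \right)} \right)} \right)} = -281438 + \left(\left(-356\right)^{2} + 310 \cdot 2 \left(2 + \left(-2\right)^{2}\right)^{2}\right) = -281438 + \left(126736 + 310 \cdot 2 \left(2 + 4\right)^{2}\right) = -281438 + \left(126736 + 310 \cdot 2 \cdot 6^{2}\right) = -281438 + \left(126736 + 310 \cdot 2 \cdot 36\right) = -281438 + \left(126736 + 310 \cdot 72\right) = -281438 + \left(126736 + 22320\right) = -281438 + 149056 = -132382$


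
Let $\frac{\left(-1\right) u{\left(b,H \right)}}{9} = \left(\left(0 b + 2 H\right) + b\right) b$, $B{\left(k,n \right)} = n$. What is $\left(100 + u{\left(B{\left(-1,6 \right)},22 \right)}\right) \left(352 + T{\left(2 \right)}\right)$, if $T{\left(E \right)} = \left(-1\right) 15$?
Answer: $-876200$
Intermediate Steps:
$T{\left(E \right)} = -15$
$u{\left(b,H \right)} = - 9 b \left(b + 2 H\right)$ ($u{\left(b,H \right)} = - 9 \left(\left(0 b + 2 H\right) + b\right) b = - 9 \left(\left(0 + 2 H\right) + b\right) b = - 9 \left(2 H + b\right) b = - 9 \left(b + 2 H\right) b = - 9 b \left(b + 2 H\right)$)
$\left(100 + u{\left(B{\left(-1,6 \right)},22 \right)}\right) \left(352 + T{\left(2 \right)}\right) = \left(100 - 54 \left(6 + 2 \cdot 22\right)\right) \left(352 - 15\right) = \left(100 - 54 \left(6 + 44\right)\right) 337 = \left(100 - 54 \cdot 50\right) 337 = \left(100 - 2700\right) 337 = \left(-2600\right) 337 = -876200$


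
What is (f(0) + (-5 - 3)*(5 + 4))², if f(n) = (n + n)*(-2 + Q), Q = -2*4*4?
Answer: 5184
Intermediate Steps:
Q = -32 (Q = -8*4 = -32)
f(n) = -68*n (f(n) = (n + n)*(-2 - 32) = (2*n)*(-34) = -68*n)
(f(0) + (-5 - 3)*(5 + 4))² = (-68*0 + (-5 - 3)*(5 + 4))² = (0 - 8*9)² = (0 - 72)² = (-72)² = 5184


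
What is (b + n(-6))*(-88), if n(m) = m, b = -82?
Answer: 7744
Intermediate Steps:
(b + n(-6))*(-88) = (-82 - 6)*(-88) = -88*(-88) = 7744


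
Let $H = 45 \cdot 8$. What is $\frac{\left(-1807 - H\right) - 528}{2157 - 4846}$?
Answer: $\frac{2695}{2689} \approx 1.0022$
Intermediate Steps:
$H = 360$
$\frac{\left(-1807 - H\right) - 528}{2157 - 4846} = \frac{\left(-1807 - 360\right) - 528}{2157 - 4846} = \frac{\left(-1807 - 360\right) - 528}{-2689} = \left(-2167 - 528\right) \left(- \frac{1}{2689}\right) = \left(-2695\right) \left(- \frac{1}{2689}\right) = \frac{2695}{2689}$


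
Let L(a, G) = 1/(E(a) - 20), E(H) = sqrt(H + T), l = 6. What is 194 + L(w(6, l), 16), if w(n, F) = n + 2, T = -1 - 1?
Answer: 38208/197 - sqrt(6)/394 ≈ 193.94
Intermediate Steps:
T = -2
w(n, F) = 2 + n
E(H) = sqrt(-2 + H) (E(H) = sqrt(H - 2) = sqrt(-2 + H))
L(a, G) = 1/(-20 + sqrt(-2 + a)) (L(a, G) = 1/(sqrt(-2 + a) - 20) = 1/(-20 + sqrt(-2 + a)))
194 + L(w(6, l), 16) = 194 + 1/(-20 + sqrt(-2 + (2 + 6))) = 194 + 1/(-20 + sqrt(-2 + 8)) = 194 + 1/(-20 + sqrt(6))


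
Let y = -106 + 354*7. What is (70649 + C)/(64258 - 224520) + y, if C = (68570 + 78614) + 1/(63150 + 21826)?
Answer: 32284390467855/13618423712 ≈ 2370.6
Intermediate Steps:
y = 2372 (y = -106 + 2478 = 2372)
C = 12507107585/84976 (C = 147184 + 1/84976 = 12507107585/84976 ≈ 1.4718e+5)
(70649 + C)/(64258 - 224520) + y = (70649 + 12507107585/84976)/(64258 - 224520) + 2372 = (18510577009/84976)/(-160262) + 2372 = (18510577009/84976)*(-1/160262) + 2372 = -18510577009/13618423712 + 2372 = 32284390467855/13618423712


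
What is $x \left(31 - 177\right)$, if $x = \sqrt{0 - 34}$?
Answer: $- 146 i \sqrt{34} \approx - 851.32 i$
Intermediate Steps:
$x = i \sqrt{34}$ ($x = \sqrt{-34} = i \sqrt{34} \approx 5.8309 i$)
$x \left(31 - 177\right) = i \sqrt{34} \left(31 - 177\right) = i \sqrt{34} \left(-146\right) = - 146 i \sqrt{34}$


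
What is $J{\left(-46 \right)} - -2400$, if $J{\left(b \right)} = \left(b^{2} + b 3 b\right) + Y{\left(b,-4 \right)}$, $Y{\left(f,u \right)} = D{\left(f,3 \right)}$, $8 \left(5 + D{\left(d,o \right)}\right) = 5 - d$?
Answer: $\frac{86923}{8} \approx 10865.0$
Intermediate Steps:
$D{\left(d,o \right)} = - \frac{35}{8} - \frac{d}{8}$ ($D{\left(d,o \right)} = -5 + \frac{5 - d}{8} = -5 - \left(- \frac{5}{8} + \frac{d}{8}\right) = - \frac{35}{8} - \frac{d}{8}$)
$Y{\left(f,u \right)} = - \frac{35}{8} - \frac{f}{8}$
$J{\left(b \right)} = - \frac{35}{8} + 4 b^{2} - \frac{b}{8}$ ($J{\left(b \right)} = \left(b^{2} + b 3 b\right) - \left(\frac{35}{8} + \frac{b}{8}\right) = \left(b^{2} + 3 b b\right) - \left(\frac{35}{8} + \frac{b}{8}\right) = \left(b^{2} + 3 b^{2}\right) - \left(\frac{35}{8} + \frac{b}{8}\right) = 4 b^{2} - \left(\frac{35}{8} + \frac{b}{8}\right) = - \frac{35}{8} + 4 b^{2} - \frac{b}{8}$)
$J{\left(-46 \right)} - -2400 = \left(- \frac{35}{8} + 4 \left(-46\right)^{2} - - \frac{23}{4}\right) - -2400 = \left(- \frac{35}{8} + 4 \cdot 2116 + \frac{23}{4}\right) + 2400 = \left(- \frac{35}{8} + 8464 + \frac{23}{4}\right) + 2400 = \frac{67723}{8} + 2400 = \frac{86923}{8}$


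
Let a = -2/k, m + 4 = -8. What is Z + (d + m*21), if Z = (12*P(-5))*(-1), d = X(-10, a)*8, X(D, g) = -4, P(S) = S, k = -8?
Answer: -224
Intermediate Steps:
m = -12 (m = -4 - 8 = -12)
a = ¼ (a = -2/(-8) = -2*(-⅛) = ¼ ≈ 0.25000)
d = -32 (d = -4*8 = -32)
Z = 60 (Z = (12*(-5))*(-1) = -60*(-1) = 60)
Z + (d + m*21) = 60 + (-32 - 12*21) = 60 + (-32 - 252) = 60 - 284 = -224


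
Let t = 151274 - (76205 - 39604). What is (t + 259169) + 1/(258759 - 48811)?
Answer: 78487380217/209948 ≈ 3.7384e+5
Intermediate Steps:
t = 114673 (t = 151274 - 1*36601 = 151274 - 36601 = 114673)
(t + 259169) + 1/(258759 - 48811) = (114673 + 259169) + 1/(258759 - 48811) = 373842 + 1/209948 = 78487380217/209948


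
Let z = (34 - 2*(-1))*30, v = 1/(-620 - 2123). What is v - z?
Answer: -2962441/2743 ≈ -1080.0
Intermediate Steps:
v = -1/2743 (v = 1/(-2743) = -1/2743 ≈ -0.00036456)
z = 1080 (z = (34 + 2)*30 = 36*30 = 1080)
v - z = -1/2743 - 1*1080 = -1/2743 - 1080 = -2962441/2743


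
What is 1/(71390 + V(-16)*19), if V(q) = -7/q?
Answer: 16/1142373 ≈ 1.4006e-5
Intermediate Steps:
1/(71390 + V(-16)*19) = 1/(71390 - 7/(-16)*19) = 1/(71390 - 7*(-1/16)*19) = 1/(71390 + (7/16)*19) = 1/(71390 + 133/16) = 1/(1142373/16) = 16/1142373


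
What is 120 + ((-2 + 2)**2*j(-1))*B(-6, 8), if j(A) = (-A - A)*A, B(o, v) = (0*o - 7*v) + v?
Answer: 120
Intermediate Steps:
B(o, v) = -6*v (B(o, v) = (0 - 7*v) + v = -7*v + v = -6*v)
j(A) = -2*A**2 (j(A) = (-2*A)*A = -2*A**2)
120 + ((-2 + 2)**2*j(-1))*B(-6, 8) = 120 + ((-2 + 2)**2*(-2*(-1)**2))*(-6*8) = 120 + (0**2*(-2*1))*(-48) = 120 + (0*(-2))*(-48) = 120 + 0*(-48) = 120 + 0 = 120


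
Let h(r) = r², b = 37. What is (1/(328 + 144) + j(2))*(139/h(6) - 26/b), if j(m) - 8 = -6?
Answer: 441735/69856 ≈ 6.3235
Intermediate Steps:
j(m) = 2 (j(m) = 8 - 6 = 2)
(1/(328 + 144) + j(2))*(139/h(6) - 26/b) = (1/(328 + 144) + 2)*(139/(6²) - 26/37) = (1/472 + 2)*(139/36 - 26*1/37) = (1/472 + 2)*(139*(1/36) - 26/37) = 945*(139/36 - 26/37)/472 = (945/472)*(4207/1332) = 441735/69856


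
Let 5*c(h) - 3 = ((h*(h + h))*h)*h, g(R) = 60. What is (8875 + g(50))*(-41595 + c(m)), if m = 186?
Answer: 4277288968020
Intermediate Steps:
c(h) = ⅗ + 2*h⁴/5 (c(h) = ⅗ + (((h*(h + h))*h)*h)/5 = ⅗ + (((h*(2*h))*h)*h)/5 = ⅗ + (((2*h²)*h)*h)/5 = ⅗ + ((2*h³)*h)/5 = ⅗ + (2*h⁴)/5 = ⅗ + 2*h⁴/5)
(8875 + g(50))*(-41595 + c(m)) = (8875 + 60)*(-41595 + (⅗ + (⅖)*186⁴)) = 8935*(-41595 + (⅗ + (⅖)*1196883216)) = 8935*(-41595 + (⅗ + 2393766432/5)) = 8935*(-41595 + 478753287) = 8935*478711692 = 4277288968020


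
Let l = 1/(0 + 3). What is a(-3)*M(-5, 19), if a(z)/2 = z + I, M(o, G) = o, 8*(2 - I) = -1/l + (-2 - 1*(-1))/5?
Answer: 6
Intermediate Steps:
l = ⅓ (l = 1/3 = ⅓ ≈ 0.33333)
I = 12/5 (I = 2 - (-1/⅓ + (-2 - 1*(-1))/5)/8 = 2 - (-1*3 + (-2 + 1)*(⅕))/8 = 2 - (-3 - 1*⅕)/8 = 2 - (-3 - ⅕)/8 = 2 - ⅛*(-16/5) = 2 + ⅖ = 12/5 ≈ 2.4000)
a(z) = 24/5 + 2*z (a(z) = 2*(z + 12/5) = 2*(12/5 + z) = 24/5 + 2*z)
a(-3)*M(-5, 19) = (24/5 + 2*(-3))*(-5) = (24/5 - 6)*(-5) = -6/5*(-5) = 6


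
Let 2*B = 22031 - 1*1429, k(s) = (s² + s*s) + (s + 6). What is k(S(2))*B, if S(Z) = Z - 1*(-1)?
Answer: 278127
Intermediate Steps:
S(Z) = 1 + Z (S(Z) = Z + 1 = 1 + Z)
k(s) = 6 + s + 2*s² (k(s) = (s² + s²) + (6 + s) = 2*s² + (6 + s) = 6 + s + 2*s²)
B = 10301 (B = (22031 - 1*1429)/2 = (22031 - 1429)/2 = (½)*20602 = 10301)
k(S(2))*B = (6 + (1 + 2) + 2*(1 + 2)²)*10301 = (6 + 3 + 2*3²)*10301 = (6 + 3 + 2*9)*10301 = (6 + 3 + 18)*10301 = 27*10301 = 278127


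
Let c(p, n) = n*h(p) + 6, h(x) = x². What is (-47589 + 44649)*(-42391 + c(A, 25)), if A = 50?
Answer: -59138100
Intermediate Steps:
c(p, n) = 6 + n*p² (c(p, n) = n*p² + 6 = 6 + n*p²)
(-47589 + 44649)*(-42391 + c(A, 25)) = (-47589 + 44649)*(-42391 + (6 + 25*50²)) = -2940*(-42391 + (6 + 25*2500)) = -2940*(-42391 + (6 + 62500)) = -2940*(-42391 + 62506) = -2940*20115 = -59138100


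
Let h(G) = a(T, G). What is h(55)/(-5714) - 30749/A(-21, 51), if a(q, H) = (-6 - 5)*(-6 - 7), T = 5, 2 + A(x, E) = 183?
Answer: -175725669/1034234 ≈ -169.91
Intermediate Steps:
A(x, E) = 181 (A(x, E) = -2 + 183 = 181)
a(q, H) = 143 (a(q, H) = -11*(-13) = 143)
h(G) = 143
h(55)/(-5714) - 30749/A(-21, 51) = 143/(-5714) - 30749/181 = 143*(-1/5714) - 30749*1/181 = -143/5714 - 30749/181 = -175725669/1034234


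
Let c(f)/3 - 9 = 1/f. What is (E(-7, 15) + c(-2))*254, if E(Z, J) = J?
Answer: 10287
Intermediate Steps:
c(f) = 27 + 3/f
(E(-7, 15) + c(-2))*254 = (15 + (27 + 3/(-2)))*254 = (15 + (27 + 3*(-½)))*254 = (15 + (27 - 3/2))*254 = (15 + 51/2)*254 = (81/2)*254 = 10287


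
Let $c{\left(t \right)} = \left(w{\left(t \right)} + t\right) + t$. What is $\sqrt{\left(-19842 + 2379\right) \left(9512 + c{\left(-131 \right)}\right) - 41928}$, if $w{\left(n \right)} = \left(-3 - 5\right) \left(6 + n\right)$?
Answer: $i \sqrt{179037678} \approx 13381.0 i$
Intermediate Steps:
$w{\left(n \right)} = -48 - 8 n$ ($w{\left(n \right)} = - 8 \left(6 + n\right) = -48 - 8 n$)
$c{\left(t \right)} = -48 - 6 t$ ($c{\left(t \right)} = \left(\left(-48 - 8 t\right) + t\right) + t = \left(-48 - 7 t\right) + t = -48 - 6 t$)
$\sqrt{\left(-19842 + 2379\right) \left(9512 + c{\left(-131 \right)}\right) - 41928} = \sqrt{\left(-19842 + 2379\right) \left(9512 - -738\right) - 41928} = \sqrt{- 17463 \left(9512 + \left(-48 + 786\right)\right) - 41928} = \sqrt{- 17463 \left(9512 + 738\right) - 41928} = \sqrt{\left(-17463\right) 10250 - 41928} = \sqrt{-178995750 - 41928} = \sqrt{-179037678} = i \sqrt{179037678}$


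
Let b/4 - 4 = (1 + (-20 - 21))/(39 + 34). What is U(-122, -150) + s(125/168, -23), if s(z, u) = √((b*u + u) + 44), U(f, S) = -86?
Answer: -86 + I*√1580523/73 ≈ -86.0 + 17.222*I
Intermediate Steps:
b = 1008/73 (b = 16 + 4*((1 + (-20 - 21))/(39 + 34)) = 16 + 4*((1 - 41)/73) = 16 + 4*(-40*1/73) = 16 + 4*(-40/73) = 16 - 160/73 = 1008/73 ≈ 13.808)
s(z, u) = √(44 + 1081*u/73) (s(z, u) = √((1008*u/73 + u) + 44) = √(1081*u/73 + 44) = √(44 + 1081*u/73))
U(-122, -150) + s(125/168, -23) = -86 + √(234476 + 78913*(-23))/73 = -86 + √(234476 - 1814999)/73 = -86 + √(-1580523)/73 = -86 + (I*√1580523)/73 = -86 + I*√1580523/73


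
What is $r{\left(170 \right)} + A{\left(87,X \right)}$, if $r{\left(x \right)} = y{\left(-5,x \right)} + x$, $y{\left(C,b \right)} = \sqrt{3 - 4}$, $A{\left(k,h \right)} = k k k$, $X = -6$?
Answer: $658673 + i \approx 6.5867 \cdot 10^{5} + 1.0 i$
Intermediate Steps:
$A{\left(k,h \right)} = k^{3}$ ($A{\left(k,h \right)} = k^{2} k = k^{3}$)
$y{\left(C,b \right)} = i$ ($y{\left(C,b \right)} = \sqrt{-1} = i$)
$r{\left(x \right)} = i + x$
$r{\left(170 \right)} + A{\left(87,X \right)} = \left(i + 170\right) + 87^{3} = \left(170 + i\right) + 658503 = 658673 + i$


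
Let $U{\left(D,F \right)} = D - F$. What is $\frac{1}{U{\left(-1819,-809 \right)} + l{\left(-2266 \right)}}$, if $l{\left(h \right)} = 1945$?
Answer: $\frac{1}{935} \approx 0.0010695$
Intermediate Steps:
$\frac{1}{U{\left(-1819,-809 \right)} + l{\left(-2266 \right)}} = \frac{1}{\left(-1819 - -809\right) + 1945} = \frac{1}{\left(-1819 + 809\right) + 1945} = \frac{1}{-1010 + 1945} = \frac{1}{935}$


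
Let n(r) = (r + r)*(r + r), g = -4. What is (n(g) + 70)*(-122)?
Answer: -16348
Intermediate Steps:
n(r) = 4*r² (n(r) = (2*r)*(2*r) = 4*r²)
(n(g) + 70)*(-122) = (4*(-4)² + 70)*(-122) = (4*16 + 70)*(-122) = (64 + 70)*(-122) = 134*(-122) = -16348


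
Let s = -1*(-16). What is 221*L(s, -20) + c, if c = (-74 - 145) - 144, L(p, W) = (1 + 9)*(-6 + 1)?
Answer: -11413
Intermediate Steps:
s = 16
L(p, W) = -50 (L(p, W) = 10*(-5) = -50)
c = -363 (c = -219 - 144 = -363)
221*L(s, -20) + c = 221*(-50) - 363 = -11050 - 363 = -11413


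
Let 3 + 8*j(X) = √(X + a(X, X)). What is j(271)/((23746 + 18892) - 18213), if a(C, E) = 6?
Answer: -3/195400 + √277/195400 ≈ 6.9823e-5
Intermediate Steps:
j(X) = -3/8 + √(6 + X)/8 (j(X) = -3/8 + √(X + 6)/8 = -3/8 + √(6 + X)/8)
j(271)/((23746 + 18892) - 18213) = (-3/8 + √(6 + 271)/8)/((23746 + 18892) - 18213) = (-3/8 + √277/8)/(42638 - 18213) = (-3/8 + √277/8)/24425 = (-3/8 + √277/8)*(1/24425) = -3/195400 + √277/195400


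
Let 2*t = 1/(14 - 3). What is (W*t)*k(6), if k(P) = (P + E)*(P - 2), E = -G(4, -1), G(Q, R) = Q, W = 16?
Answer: 64/11 ≈ 5.8182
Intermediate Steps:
t = 1/22 (t = 1/(2*(14 - 3)) = (½)/11 = (½)*(1/11) = 1/22 ≈ 0.045455)
E = -4 (E = -1*4 = -4)
k(P) = (-4 + P)*(-2 + P) (k(P) = (P - 4)*(P - 2) = (-4 + P)*(-2 + P))
(W*t)*k(6) = (16*(1/22))*(8 + 6² - 6*6) = 8*(8 + 36 - 36)/11 = (8/11)*8 = 64/11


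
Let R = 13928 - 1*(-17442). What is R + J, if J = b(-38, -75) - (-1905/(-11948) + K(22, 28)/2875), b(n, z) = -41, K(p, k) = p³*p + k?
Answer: 1073362112393/34350500 ≈ 31247.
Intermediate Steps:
K(p, k) = k + p⁴ (K(p, k) = p⁴ + k = k + p⁴)
R = 31370 (R = 13928 + 17442 = 31370)
J = -4213072607/34350500 (J = -41 - (-1905/(-11948) + (28 + 22⁴)/2875) = -41 - (-1905*(-1/11948) + (28 + 234256)*(1/2875)) = -41 - (1905/11948 + 234284*(1/2875)) = -41 - (1905/11948 + 234284/2875) = -41 - 1*2804702107/34350500 = -41 - 2804702107/34350500 = -4213072607/34350500 ≈ -122.65)
R + J = 31370 - 4213072607/34350500 = 1073362112393/34350500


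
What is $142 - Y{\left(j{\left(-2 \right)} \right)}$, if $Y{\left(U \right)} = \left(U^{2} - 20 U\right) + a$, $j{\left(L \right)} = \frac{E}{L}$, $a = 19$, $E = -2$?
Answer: $142$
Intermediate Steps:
$j{\left(L \right)} = - \frac{2}{L}$
$Y{\left(U \right)} = 19 + U^{2} - 20 U$ ($Y{\left(U \right)} = \left(U^{2} - 20 U\right) + 19 = 19 + U^{2} - 20 U$)
$142 - Y{\left(j{\left(-2 \right)} \right)} = 142 - \left(19 + \left(- \frac{2}{-2}\right)^{2} - 20 \left(- \frac{2}{-2}\right)\right) = 142 - \left(19 + \left(\left(-2\right) \left(- \frac{1}{2}\right)\right)^{2} - 20 \left(\left(-2\right) \left(- \frac{1}{2}\right)\right)\right) = 142 - \left(19 + 1^{2} - 20\right) = 142 - \left(19 + 1 - 20\right) = 142 - 0 = 142 + 0 = 142$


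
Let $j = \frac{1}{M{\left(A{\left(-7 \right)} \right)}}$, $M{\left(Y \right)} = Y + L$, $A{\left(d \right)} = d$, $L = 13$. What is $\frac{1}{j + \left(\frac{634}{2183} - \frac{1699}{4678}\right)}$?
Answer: $\frac{15318111}{1438421} \approx 10.649$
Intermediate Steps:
$M{\left(Y \right)} = 13 + Y$ ($M{\left(Y \right)} = Y + 13 = 13 + Y$)
$j = \frac{1}{6}$ ($j = \frac{1}{13 - 7} = \frac{1}{6} \approx 0.16667$)
$\frac{1}{j + \left(\frac{634}{2183} - \frac{1699}{4678}\right)} = \frac{1}{\frac{1}{6} + \left(\frac{634}{2183} - \frac{1699}{4678}\right)} = \frac{1}{\frac{1}{6} - \frac{743065}{10212074}} = \frac{1}{\frac{1438421}{15318111}} = \frac{15318111}{1438421}$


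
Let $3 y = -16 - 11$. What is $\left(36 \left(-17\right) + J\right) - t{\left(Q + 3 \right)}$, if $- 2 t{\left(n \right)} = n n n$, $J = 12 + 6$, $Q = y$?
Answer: $-702$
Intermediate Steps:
$y = -9$ ($y = \frac{-16 - 11}{3} = \frac{1}{3} \left(-27\right) = -9$)
$Q = -9$
$J = 18$
$t{\left(n \right)} = - \frac{n^{3}}{2}$ ($t{\left(n \right)} = - \frac{n n n}{2} = - \frac{n^{2} n}{2} = - \frac{n^{3}}{2}$)
$\left(36 \left(-17\right) + J\right) - t{\left(Q + 3 \right)} = \left(36 \left(-17\right) + 18\right) - - \frac{\left(-9 + 3\right)^{3}}{2} = \left(-612 + 18\right) - - \frac{\left(-6\right)^{3}}{2} = -594 - \left(- \frac{1}{2}\right) \left(-216\right) = -594 - 108 = -702$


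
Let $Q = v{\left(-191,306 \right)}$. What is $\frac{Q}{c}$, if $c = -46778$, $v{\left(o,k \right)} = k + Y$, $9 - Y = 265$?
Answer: $- \frac{25}{23389} \approx -0.0010689$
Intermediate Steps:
$Y = -256$ ($Y = 9 - 265 = -256$)
$v{\left(o,k \right)} = -256 + k$ ($v{\left(o,k \right)} = k - 256 = -256 + k$)
$Q = 50$ ($Q = -256 + 306 = 50$)
$\frac{Q}{c} = \frac{50}{-46778} = 50 \left(- \frac{1}{46778}\right) = - \frac{25}{23389}$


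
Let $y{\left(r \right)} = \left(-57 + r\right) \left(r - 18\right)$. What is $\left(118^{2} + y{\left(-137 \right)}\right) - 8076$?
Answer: $35918$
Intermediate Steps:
$y{\left(r \right)} = \left(-57 + r\right) \left(-18 + r\right)$
$\left(118^{2} + y{\left(-137 \right)}\right) - 8076 = \left(118^{2} + \left(1026 + \left(-137\right)^{2} - -10275\right)\right) - 8076 = \left(13924 + \left(1026 + 18769 + 10275\right)\right) - 8076 = \left(13924 + 30070\right) - 8076 = 43994 - 8076 = 35918$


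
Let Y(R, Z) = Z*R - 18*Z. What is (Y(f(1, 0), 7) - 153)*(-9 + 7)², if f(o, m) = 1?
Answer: -1088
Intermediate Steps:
Y(R, Z) = -18*Z + R*Z (Y(R, Z) = R*Z - 18*Z = -18*Z + R*Z)
(Y(f(1, 0), 7) - 153)*(-9 + 7)² = (7*(-18 + 1) - 153)*(-9 + 7)² = (7*(-17) - 153)*(-2)² = (-119 - 153)*4 = -272*4 = -1088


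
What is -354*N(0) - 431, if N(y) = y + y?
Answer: -431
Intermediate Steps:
N(y) = 2*y
-354*N(0) - 431 = -708*0 - 431 = -354*0 - 431 = 0 - 431 = -431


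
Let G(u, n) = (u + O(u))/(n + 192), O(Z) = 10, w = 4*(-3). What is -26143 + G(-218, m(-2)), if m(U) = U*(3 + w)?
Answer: -2745119/105 ≈ -26144.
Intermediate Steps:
w = -12
m(U) = -9*U (m(U) = U*(3 - 12) = U*(-9) = -9*U)
G(u, n) = (10 + u)/(192 + n) (G(u, n) = (u + 10)/(n + 192) = (10 + u)/(192 + n))
-26143 + G(-218, m(-2)) = -26143 + (10 - 218)/(192 - 9*(-2)) = -26143 - 208/(192 + 18) = -26143 - 208/210 = -26143 + (1/210)*(-208) = -26143 - 104/105 = -2745119/105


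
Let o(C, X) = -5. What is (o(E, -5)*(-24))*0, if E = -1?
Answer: 0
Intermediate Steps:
(o(E, -5)*(-24))*0 = -5*(-24)*0 = 120*0 = 0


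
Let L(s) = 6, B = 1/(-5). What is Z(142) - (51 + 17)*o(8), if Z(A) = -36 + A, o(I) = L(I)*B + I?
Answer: -1782/5 ≈ -356.40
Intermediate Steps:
B = -⅕ (B = 1*(-⅕) = -⅕ ≈ -0.20000)
o(I) = -6/5 + I (o(I) = 6*(-⅕) + I = -6/5 + I)
Z(142) - (51 + 17)*o(8) = (-36 + 142) - (51 + 17)*(-6/5 + 8) = 106 - 68*34/5 = 106 - 1*2312/5 = 106 - 2312/5 = -1782/5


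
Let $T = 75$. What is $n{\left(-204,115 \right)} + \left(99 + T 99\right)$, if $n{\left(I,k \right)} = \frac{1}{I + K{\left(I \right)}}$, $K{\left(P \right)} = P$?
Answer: $\frac{3069791}{408} \approx 7524.0$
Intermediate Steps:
$n{\left(I,k \right)} = \frac{1}{2 I}$ ($n{\left(I,k \right)} = \frac{1}{I + I} = \frac{1}{2 I}$)
$n{\left(-204,115 \right)} + \left(99 + T 99\right) = \frac{1}{2 \left(-204\right)} + \left(99 + 75 \cdot 99\right) = \frac{1}{2} \left(- \frac{1}{204}\right) + \left(99 + 7425\right) = - \frac{1}{408} + 7524 = \frac{3069791}{408}$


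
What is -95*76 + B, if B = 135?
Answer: -7085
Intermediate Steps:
-95*76 + B = -95*76 + 135 = -7220 + 135 = -7085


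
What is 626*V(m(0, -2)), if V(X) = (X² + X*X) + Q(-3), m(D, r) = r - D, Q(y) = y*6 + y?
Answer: -8138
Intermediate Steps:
Q(y) = 7*y (Q(y) = 6*y + y = 7*y)
V(X) = -21 + 2*X² (V(X) = (X² + X*X) + 7*(-3) = (X² + X²) - 21 = 2*X² - 21 = -21 + 2*X²)
626*V(m(0, -2)) = 626*(-21 + 2*(-2 - 1*0)²) = 626*(-21 + 2*(-2 + 0)²) = 626*(-21 + 2*(-2)²) = 626*(-21 + 2*4) = 626*(-21 + 8) = 626*(-13) = -8138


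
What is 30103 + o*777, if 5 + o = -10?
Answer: 18448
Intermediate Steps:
o = -15 (o = -5 - 10 = -15)
30103 + o*777 = 30103 - 15*777 = 30103 - 11655 = 18448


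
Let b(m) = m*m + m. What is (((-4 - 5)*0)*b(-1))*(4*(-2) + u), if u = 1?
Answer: 0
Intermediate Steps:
b(m) = m + m**2 (b(m) = m**2 + m = m + m**2)
(((-4 - 5)*0)*b(-1))*(4*(-2) + u) = (((-4 - 5)*0)*(-(1 - 1)))*(4*(-2) + 1) = ((-9*0)*(-1*0))*(-8 + 1) = (0*0)*(-7) = 0*(-7) = 0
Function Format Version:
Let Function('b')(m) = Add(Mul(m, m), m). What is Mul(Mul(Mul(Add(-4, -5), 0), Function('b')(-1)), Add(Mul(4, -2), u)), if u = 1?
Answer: 0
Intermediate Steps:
Function('b')(m) = Add(m, Pow(m, 2)) (Function('b')(m) = Add(Pow(m, 2), m) = Add(m, Pow(m, 2)))
Mul(Mul(Mul(Add(-4, -5), 0), Function('b')(-1)), Add(Mul(4, -2), u)) = Mul(Mul(Mul(Add(-4, -5), 0), Mul(-1, Add(1, -1))), Add(Mul(4, -2), 1)) = Mul(Mul(Mul(-9, 0), Mul(-1, 0)), Add(-8, 1)) = Mul(Mul(0, 0), -7) = Mul(0, -7) = 0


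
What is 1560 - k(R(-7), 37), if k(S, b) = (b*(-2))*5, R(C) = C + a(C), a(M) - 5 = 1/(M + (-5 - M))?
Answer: 1930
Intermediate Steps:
a(M) = 24/5 (a(M) = 5 + 1/(M + (-5 - M)) = 5 + 1/(-5) = 5 - ⅕ = 24/5)
R(C) = 24/5 + C (R(C) = C + 24/5 = 24/5 + C)
k(S, b) = -10*b (k(S, b) = -2*b*5 = -10*b)
1560 - k(R(-7), 37) = 1560 - (-10)*37 = 1560 - 1*(-370) = 1560 + 370 = 1930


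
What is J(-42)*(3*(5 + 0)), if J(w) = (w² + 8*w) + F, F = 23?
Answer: 21765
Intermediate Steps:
J(w) = 23 + w² + 8*w (J(w) = (w² + 8*w) + 23 = 23 + w² + 8*w)
J(-42)*(3*(5 + 0)) = (23 + (-42)² + 8*(-42))*(3*(5 + 0)) = (23 + 1764 - 336)*(3*5) = 1451*15 = 21765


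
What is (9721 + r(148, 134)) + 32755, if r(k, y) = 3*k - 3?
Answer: 42917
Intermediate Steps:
r(k, y) = -3 + 3*k
(9721 + r(148, 134)) + 32755 = (9721 + (-3 + 3*148)) + 32755 = (9721 + (-3 + 444)) + 32755 = (9721 + 441) + 32755 = 10162 + 32755 = 42917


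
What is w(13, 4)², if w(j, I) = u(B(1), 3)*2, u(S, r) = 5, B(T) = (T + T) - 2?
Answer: 100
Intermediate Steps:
B(T) = -2 + 2*T (B(T) = 2*T - 2 = -2 + 2*T)
w(j, I) = 10 (w(j, I) = 5*2 = 10)
w(13, 4)² = 10² = 100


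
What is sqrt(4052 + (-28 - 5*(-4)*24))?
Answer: 2*sqrt(1126) ≈ 67.112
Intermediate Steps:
sqrt(4052 + (-28 - 5*(-4)*24)) = sqrt(4052 + (-28 + 20*24)) = sqrt(4052 + (-28 + 480)) = sqrt(4052 + 452) = sqrt(4504) = 2*sqrt(1126)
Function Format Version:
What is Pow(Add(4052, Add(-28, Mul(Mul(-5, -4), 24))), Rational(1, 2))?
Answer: Mul(2, Pow(1126, Rational(1, 2))) ≈ 67.112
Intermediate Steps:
Pow(Add(4052, Add(-28, Mul(Mul(-5, -4), 24))), Rational(1, 2)) = Pow(Add(4052, Add(-28, Mul(20, 24))), Rational(1, 2)) = Pow(Add(4052, Add(-28, 480)), Rational(1, 2)) = Pow(Add(4052, 452), Rational(1, 2)) = Pow(4504, Rational(1, 2)) = Mul(2, Pow(1126, Rational(1, 2)))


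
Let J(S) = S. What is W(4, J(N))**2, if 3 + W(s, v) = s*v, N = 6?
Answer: 441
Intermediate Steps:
W(s, v) = -3 + s*v
W(4, J(N))**2 = (-3 + 4*6)**2 = (-3 + 24)**2 = 21**2 = 441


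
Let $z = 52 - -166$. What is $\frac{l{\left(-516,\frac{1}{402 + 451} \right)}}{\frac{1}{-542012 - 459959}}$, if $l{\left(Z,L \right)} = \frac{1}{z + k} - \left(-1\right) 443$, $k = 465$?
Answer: $- \frac{303166365470}{683} \approx -4.4387 \cdot 10^{8}$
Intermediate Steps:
$z = 218$ ($z = 52 + 166 = 218$)
$l{\left(Z,L \right)} = \frac{302570}{683}$ ($l{\left(Z,L \right)} = \frac{1}{218 + 465} - \left(-1\right) 443 = \frac{1}{683} - -443 = \frac{1}{683} + 443 = \frac{302570}{683}$)
$\frac{l{\left(-516,\frac{1}{402 + 451} \right)}}{\frac{1}{-542012 - 459959}} = \frac{302570}{683 \frac{1}{-542012 - 459959}} = \frac{302570}{683 \frac{1}{-1001971}} = \frac{302570}{683 \left(- \frac{1}{1001971}\right)} = \frac{302570}{683} \left(-1001971\right) = - \frac{303166365470}{683}$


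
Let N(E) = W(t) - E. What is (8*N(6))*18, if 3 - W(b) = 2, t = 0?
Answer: -720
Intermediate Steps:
W(b) = 1 (W(b) = 3 - 1*2 = 3 - 2 = 1)
N(E) = 1 - E
(8*N(6))*18 = (8*(1 - 1*6))*18 = (8*(1 - 6))*18 = (8*(-5))*18 = -40*18 = -720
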